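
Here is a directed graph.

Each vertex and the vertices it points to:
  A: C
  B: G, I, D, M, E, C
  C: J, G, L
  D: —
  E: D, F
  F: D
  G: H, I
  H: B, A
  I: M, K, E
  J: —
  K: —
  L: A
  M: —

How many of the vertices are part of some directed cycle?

6

A vertex is on a directed cycle iff it belongs to a strongly connected component of size ≥ 2 (or has a self-loop).
The vertices on cycles are {A, B, C, G, H, L} — 6 in total.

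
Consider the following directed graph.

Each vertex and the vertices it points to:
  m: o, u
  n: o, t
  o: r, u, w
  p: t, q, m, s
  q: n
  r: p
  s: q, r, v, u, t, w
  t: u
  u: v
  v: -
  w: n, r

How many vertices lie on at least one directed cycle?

8

A vertex is on a directed cycle iff it belongs to a strongly connected component of size ≥ 2 (or has a self-loop).
The vertices on cycles are {m, n, o, p, q, r, s, w} — 8 in total.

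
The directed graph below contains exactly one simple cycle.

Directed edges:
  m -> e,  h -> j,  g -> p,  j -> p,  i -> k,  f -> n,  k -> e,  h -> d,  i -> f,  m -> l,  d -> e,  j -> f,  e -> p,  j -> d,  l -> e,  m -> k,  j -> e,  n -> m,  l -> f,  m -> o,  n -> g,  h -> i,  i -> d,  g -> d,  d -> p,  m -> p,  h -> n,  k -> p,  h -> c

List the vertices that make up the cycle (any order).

f, l, m, n

DFS with gray/black marking from n:
n gray
  g gray
    d gray
      e gray
        p gray
        p black
      e black
      d→p: p black — skip
    d black
    g→p: p black — skip
  g black
  m gray
    o gray
    o black
    m→p: p black — skip
    m→e: e black — skip
    k gray
      k→e: e black — skip
      k→p: p black — skip
    k black
    l gray
      f gray
        f→n: n is gray → back edge
Back edge closes the cycle n → m → l → f → n; its vertices are {f, l, m, n}.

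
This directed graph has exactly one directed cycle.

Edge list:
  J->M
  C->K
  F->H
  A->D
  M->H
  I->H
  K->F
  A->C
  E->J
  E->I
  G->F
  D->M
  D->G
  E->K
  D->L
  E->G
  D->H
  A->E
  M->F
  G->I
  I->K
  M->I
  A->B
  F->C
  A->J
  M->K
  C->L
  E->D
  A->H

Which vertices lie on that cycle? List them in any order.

C, F, K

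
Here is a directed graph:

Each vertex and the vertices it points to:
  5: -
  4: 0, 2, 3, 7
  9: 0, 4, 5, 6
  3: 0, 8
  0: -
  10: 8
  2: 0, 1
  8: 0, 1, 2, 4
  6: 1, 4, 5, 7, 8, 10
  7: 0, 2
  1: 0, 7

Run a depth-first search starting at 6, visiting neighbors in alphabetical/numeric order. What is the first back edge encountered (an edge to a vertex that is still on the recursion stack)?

DFS from 6 (visiting neighbors in alphabetical/numeric order); mark gray on enter, black on exit:
6 gray
  1 gray
    0 gray
    0 black
    7 gray
      7→0: 0 black — skip
      2 gray
        2→0: 0 black — skip
        2→1: 1 is gray → back edge
First back edge: 2 → 1.

2->1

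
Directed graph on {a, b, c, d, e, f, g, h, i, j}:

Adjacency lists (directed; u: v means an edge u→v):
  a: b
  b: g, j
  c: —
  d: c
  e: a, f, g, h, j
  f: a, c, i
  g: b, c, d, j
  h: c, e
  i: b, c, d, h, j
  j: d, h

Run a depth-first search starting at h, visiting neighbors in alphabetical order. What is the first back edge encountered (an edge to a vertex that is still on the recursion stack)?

g→b

DFS from h (visiting neighbors in alphabetical order); mark gray on enter, black on exit:
h gray
  c gray
  c black
  e gray
    a gray
      b gray
        g gray
          g→b: b is gray → back edge
First back edge: g → b.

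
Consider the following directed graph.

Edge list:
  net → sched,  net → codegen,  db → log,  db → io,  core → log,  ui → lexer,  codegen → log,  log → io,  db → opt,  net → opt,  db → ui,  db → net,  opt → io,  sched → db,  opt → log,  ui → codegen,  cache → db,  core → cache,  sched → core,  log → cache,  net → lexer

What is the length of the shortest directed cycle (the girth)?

3

For each vertex v, BFS finds the shortest path from v back to v.
The shortest such closed walk is db → net → sched → db, length 3.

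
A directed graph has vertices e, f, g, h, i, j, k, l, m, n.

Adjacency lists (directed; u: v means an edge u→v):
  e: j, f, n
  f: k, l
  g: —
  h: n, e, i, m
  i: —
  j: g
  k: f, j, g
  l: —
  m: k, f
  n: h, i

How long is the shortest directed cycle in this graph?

2

For each vertex v, BFS finds the shortest path from v back to v.
The shortest such closed walk is h → n → h, length 2.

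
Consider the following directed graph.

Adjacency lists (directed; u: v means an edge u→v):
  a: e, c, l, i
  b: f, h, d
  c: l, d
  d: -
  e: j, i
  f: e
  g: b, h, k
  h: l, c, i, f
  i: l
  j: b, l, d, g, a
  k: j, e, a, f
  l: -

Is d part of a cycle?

No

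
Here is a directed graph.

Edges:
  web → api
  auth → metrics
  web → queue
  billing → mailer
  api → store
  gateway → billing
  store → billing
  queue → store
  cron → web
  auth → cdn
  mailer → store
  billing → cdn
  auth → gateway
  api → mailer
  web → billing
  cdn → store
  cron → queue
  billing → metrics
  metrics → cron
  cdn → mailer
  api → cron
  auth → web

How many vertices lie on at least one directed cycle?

A vertex is on a directed cycle iff it belongs to a strongly connected component of size ≥ 2 (or has a self-loop).
The vertices on cycles are {api, cdn, web, cron, queue, store, mailer, billing, metrics} — 9 in total.

9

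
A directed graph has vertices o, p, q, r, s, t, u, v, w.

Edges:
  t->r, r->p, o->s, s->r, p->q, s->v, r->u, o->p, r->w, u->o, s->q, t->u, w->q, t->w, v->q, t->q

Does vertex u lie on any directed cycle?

Yes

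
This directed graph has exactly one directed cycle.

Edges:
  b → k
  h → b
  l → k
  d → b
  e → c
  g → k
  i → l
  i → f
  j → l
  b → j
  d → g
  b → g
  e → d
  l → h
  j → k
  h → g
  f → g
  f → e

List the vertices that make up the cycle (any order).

DFS with gray/black marking from l:
l gray
  k gray
  k black
  h gray
    g gray
      g→k: k black — skip
    g black
    b gray
      b→k: k black — skip
      j gray
        j→l: l is gray → back edge
Back edge closes the cycle l → h → b → j → l; its vertices are {b, h, j, l}.

b, h, j, l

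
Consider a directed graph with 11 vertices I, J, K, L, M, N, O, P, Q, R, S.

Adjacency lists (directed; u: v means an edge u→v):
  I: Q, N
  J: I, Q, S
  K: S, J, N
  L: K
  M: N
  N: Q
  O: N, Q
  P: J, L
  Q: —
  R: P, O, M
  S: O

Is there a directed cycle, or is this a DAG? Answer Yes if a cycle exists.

No

DFS with white/gray/black marking, starting from O:
O gray
  N gray
    Q gray
    Q black
  N black
  O→Q: Q black — skip
O black
I gray
  I→Q: Q black — skip
  I→N: N black — skip
I black
J gray
  J→I: I black — skip
  J→Q: Q black — skip
  S gray
    S→O: O black — skip
  S black
J black
K gray
  K→S: S black — skip
  K→J: J black — skip
  K→N: N black — skip
K black
L gray
  L→K: K black — skip
L black
M gray
  M→N: N black — skip
M black
P gray
  P→J: J black — skip
  P→L: L black — skip
P black
R gray
  R→P: P black — skip
  R→O: O black — skip
  R→M: M black — skip
R black
Every edge goes to a white or black vertex — no back edge, so the graph is acyclic.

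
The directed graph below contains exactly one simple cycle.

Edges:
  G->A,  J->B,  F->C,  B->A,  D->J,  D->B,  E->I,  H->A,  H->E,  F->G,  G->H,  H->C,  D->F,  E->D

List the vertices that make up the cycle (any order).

D, E, F, G, H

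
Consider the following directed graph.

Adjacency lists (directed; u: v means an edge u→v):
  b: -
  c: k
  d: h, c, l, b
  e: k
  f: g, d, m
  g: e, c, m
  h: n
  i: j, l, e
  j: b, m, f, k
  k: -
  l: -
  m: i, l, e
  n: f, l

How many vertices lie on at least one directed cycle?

8

A vertex is on a directed cycle iff it belongs to a strongly connected component of size ≥ 2 (or has a self-loop).
The vertices on cycles are {d, f, g, h, i, j, m, n} — 8 in total.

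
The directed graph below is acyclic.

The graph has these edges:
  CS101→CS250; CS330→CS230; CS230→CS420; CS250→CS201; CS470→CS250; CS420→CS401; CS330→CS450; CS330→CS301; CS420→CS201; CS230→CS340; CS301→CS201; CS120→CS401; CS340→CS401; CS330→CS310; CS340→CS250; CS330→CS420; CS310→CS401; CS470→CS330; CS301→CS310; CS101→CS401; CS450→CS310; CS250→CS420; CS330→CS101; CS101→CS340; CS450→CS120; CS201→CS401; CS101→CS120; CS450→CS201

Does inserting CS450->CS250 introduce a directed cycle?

Adding CS450→CS250 creates a cycle iff CS250 can already reach CS450.
Explore from CS250: no path reaches CS450. The graph stays acyclic.

No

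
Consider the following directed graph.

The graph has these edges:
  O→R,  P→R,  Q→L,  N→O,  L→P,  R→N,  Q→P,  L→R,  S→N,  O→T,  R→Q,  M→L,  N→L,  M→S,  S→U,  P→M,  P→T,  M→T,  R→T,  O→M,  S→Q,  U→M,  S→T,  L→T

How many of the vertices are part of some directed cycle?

A vertex is on a directed cycle iff it belongs to a strongly connected component of size ≥ 2 (or has a self-loop).
The vertices on cycles are {L, M, N, O, P, Q, R, S, U} — 9 in total.

9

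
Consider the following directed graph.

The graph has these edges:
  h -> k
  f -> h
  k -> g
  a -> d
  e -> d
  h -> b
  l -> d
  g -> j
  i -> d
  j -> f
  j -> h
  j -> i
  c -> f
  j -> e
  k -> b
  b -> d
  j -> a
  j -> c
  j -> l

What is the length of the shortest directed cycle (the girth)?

4

For each vertex v, BFS finds the shortest path from v back to v.
The shortest such closed walk is j → h → k → g → j, length 4.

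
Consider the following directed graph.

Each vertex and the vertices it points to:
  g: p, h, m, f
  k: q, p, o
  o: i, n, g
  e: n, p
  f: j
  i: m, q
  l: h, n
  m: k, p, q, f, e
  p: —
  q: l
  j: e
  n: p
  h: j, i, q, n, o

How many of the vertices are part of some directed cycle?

8

A vertex is on a directed cycle iff it belongs to a strongly connected component of size ≥ 2 (or has a self-loop).
The vertices on cycles are {g, h, i, k, l, m, o, q} — 8 in total.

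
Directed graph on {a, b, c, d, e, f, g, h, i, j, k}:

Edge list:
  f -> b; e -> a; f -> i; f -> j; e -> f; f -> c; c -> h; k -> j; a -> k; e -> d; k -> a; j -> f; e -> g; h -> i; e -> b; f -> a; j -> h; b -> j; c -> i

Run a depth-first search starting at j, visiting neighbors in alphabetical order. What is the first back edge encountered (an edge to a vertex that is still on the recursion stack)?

k->a

DFS from j (visiting neighbors in alphabetical order); mark gray on enter, black on exit:
j gray
  f gray
    a gray
      k gray
        k→a: a is gray → back edge
First back edge: k → a.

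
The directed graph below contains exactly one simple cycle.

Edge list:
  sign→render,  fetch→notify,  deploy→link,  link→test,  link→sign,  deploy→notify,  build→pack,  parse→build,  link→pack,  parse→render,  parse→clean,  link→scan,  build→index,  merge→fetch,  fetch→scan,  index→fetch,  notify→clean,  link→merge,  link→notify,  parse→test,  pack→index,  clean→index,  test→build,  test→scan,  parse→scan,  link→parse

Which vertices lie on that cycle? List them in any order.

DFS with gray/black marking from fetch:
fetch gray
  scan gray
  scan black
  notify gray
    clean gray
      index gray
        index→fetch: fetch is gray → back edge
Back edge closes the cycle fetch → notify → clean → index → fetch; its vertices are {clean, fetch, index, notify}.

clean, fetch, index, notify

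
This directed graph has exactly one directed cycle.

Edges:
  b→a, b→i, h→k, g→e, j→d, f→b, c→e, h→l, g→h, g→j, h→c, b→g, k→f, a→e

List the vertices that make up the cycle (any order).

DFS with gray/black marking from b:
b gray
  g gray
    j gray
      d gray
      d black
    j black
    e gray
    e black
    h gray
      k gray
        f gray
          f→b: b is gray → back edge
Back edge closes the cycle b → g → h → k → f → b; its vertices are {b, f, g, h, k}.

b, f, g, h, k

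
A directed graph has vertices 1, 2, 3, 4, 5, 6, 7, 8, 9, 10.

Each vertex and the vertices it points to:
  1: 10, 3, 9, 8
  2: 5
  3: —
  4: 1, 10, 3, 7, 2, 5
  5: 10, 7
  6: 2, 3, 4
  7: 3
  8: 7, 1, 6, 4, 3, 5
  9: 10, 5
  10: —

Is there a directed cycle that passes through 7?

No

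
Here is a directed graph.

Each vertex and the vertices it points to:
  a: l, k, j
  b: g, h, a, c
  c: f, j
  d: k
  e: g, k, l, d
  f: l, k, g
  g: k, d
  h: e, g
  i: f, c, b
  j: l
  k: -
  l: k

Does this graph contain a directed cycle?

DFS with white/gray/black marking, starting from e:
e gray
  g gray
    k gray
    k black
    d gray
      d→k: k black — skip
    d black
  g black
  e→k: k black — skip
  l gray
    l→k: k black — skip
  l black
  e→d: d black — skip
e black
a gray
  a→l: l black — skip
  a→k: k black — skip
  j gray
    j→l: l black — skip
  j black
a black
b gray
  b→g: g black — skip
  h gray
    h→e: e black — skip
    h→g: g black — skip
  h black
  b→a: a black — skip
  c gray
    f gray
      f→l: l black — skip
      f→k: k black — skip
      f→g: g black — skip
    f black
    c→j: j black — skip
  c black
b black
i gray
  i→f: f black — skip
  i→c: c black — skip
  i→b: b black — skip
i black
Every edge goes to a white or black vertex — no back edge, so the graph is acyclic.

No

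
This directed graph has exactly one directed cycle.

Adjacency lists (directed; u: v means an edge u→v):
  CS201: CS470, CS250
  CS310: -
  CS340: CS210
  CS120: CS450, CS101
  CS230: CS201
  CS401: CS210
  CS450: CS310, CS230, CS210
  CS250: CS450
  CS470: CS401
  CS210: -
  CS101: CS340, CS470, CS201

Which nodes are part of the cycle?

DFS with gray/black marking from CS450:
CS450 gray
  CS310 gray
  CS310 black
  CS230 gray
    CS201 gray
      CS470 gray
        CS401 gray
          CS210 gray
          CS210 black
        CS401 black
      CS470 black
      CS250 gray
        CS250→CS450: CS450 is gray → back edge
Back edge closes the cycle CS450 → CS230 → CS201 → CS250 → CS450; its vertices are {CS201, CS230, CS250, CS450}.

CS201, CS230, CS250, CS450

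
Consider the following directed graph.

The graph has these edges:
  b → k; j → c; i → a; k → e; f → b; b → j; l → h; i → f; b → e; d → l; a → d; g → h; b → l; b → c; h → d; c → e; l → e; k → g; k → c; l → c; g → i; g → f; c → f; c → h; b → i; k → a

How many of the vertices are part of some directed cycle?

11

A vertex is on a directed cycle iff it belongs to a strongly connected component of size ≥ 2 (or has a self-loop).
The vertices on cycles are {a, b, c, d, f, g, h, i, j, k, l} — 11 in total.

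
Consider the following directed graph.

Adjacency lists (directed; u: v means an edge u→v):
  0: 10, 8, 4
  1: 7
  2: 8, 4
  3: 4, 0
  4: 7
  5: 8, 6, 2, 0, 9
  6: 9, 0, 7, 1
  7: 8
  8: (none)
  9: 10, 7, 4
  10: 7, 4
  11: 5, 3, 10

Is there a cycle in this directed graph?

No

DFS with white/gray/black marking, starting from 5:
5 gray
  8 gray
  8 black
  6 gray
    9 gray
      10 gray
        7 gray
          7→8: 8 black — skip
        7 black
        4 gray
          4→7: 7 black — skip
        4 black
      10 black
      9→7: 7 black — skip
      9→4: 4 black — skip
    9 black
    0 gray
      0→10: 10 black — skip
      0→8: 8 black — skip
      0→4: 4 black — skip
    0 black
    6→7: 7 black — skip
    1 gray
      1→7: 7 black — skip
    1 black
  6 black
  2 gray
    2→8: 8 black — skip
    2→4: 4 black — skip
  2 black
  5→0: 0 black — skip
  5→9: 9 black — skip
5 black
3 gray
  3→4: 4 black — skip
  3→0: 0 black — skip
3 black
11 gray
  11→5: 5 black — skip
  11→3: 3 black — skip
  11→10: 10 black — skip
11 black
Every edge goes to a white or black vertex — no back edge, so the graph is acyclic.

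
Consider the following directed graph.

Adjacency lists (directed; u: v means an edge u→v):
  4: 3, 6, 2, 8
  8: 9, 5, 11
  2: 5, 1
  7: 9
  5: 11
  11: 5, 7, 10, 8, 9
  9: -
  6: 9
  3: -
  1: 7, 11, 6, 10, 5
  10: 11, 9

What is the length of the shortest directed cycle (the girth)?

For each vertex v, BFS finds the shortest path from v back to v.
The shortest such closed walk is 8 → 11 → 8, length 2.

2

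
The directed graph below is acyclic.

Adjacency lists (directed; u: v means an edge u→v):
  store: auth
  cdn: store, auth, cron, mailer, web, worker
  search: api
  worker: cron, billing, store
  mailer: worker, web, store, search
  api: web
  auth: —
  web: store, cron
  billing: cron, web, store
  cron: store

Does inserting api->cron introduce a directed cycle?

No

Adding api→cron creates a cycle iff cron can already reach api.
Explore from cron: no path reaches api. The graph stays acyclic.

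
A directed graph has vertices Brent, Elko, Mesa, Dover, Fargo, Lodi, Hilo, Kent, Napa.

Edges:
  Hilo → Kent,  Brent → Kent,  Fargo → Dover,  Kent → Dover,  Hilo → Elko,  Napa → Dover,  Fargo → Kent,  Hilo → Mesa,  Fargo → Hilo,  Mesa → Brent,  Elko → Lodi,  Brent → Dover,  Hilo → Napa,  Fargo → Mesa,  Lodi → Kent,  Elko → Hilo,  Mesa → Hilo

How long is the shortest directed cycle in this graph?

2

For each vertex v, BFS finds the shortest path from v back to v.
The shortest such closed walk is Hilo → Mesa → Hilo, length 2.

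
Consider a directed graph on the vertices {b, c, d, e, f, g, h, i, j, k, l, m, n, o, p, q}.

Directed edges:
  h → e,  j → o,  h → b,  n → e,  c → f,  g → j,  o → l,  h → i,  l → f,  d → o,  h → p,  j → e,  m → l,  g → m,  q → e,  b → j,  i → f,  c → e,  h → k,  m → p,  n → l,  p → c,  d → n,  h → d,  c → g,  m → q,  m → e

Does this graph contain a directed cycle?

DFS with white/gray/black marking, starting from q:
q gray
  e gray
  e black
q black
b gray
  j gray
    j→e: e black — skip
    o gray
      l gray
        f gray
        f black
      l black
    o black
  j black
b black
c gray
  c→e: e black — skip
  c→f: f black — skip
  g gray
    m gray
      p gray
        p→c: c is gray → back edge
Back edge found, so a cycle exists: c → g → m → p → c.

Yes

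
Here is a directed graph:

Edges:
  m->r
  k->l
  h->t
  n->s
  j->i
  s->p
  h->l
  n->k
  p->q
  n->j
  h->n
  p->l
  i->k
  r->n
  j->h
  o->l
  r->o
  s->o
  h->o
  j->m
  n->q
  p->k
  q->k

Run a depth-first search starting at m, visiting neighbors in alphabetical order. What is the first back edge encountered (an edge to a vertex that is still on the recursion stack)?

h→n

DFS from m (visiting neighbors in alphabetical order); mark gray on enter, black on exit:
m gray
  r gray
    n gray
      j gray
        h gray
          l gray
          l black
          h→n: n is gray → back edge
First back edge: h → n.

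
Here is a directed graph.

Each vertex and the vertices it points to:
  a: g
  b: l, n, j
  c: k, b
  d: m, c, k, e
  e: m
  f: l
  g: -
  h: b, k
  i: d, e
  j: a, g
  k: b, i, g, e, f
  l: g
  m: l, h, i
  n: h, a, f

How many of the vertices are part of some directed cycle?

9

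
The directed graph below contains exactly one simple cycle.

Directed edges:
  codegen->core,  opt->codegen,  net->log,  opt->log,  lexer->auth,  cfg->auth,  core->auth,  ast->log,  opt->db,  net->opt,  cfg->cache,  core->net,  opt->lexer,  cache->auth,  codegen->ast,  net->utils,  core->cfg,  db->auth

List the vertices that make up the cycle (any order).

net, opt, core, codegen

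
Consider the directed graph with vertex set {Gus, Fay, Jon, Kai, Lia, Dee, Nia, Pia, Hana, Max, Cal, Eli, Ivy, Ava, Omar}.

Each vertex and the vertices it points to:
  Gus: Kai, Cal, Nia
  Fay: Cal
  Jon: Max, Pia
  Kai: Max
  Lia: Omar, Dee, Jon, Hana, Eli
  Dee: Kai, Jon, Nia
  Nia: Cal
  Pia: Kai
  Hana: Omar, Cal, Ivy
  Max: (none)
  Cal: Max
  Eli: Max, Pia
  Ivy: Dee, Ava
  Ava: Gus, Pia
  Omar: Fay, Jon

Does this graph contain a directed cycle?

No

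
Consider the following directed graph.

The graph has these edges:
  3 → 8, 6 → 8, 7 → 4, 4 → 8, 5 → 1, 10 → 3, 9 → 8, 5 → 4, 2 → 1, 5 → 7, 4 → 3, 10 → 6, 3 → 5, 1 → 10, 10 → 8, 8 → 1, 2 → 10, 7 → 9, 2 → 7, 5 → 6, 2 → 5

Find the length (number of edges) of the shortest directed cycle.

3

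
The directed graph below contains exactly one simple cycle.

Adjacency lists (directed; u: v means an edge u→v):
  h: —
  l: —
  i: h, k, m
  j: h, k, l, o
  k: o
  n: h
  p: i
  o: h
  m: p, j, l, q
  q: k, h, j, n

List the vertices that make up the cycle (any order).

DFS with gray/black marking from m:
m gray
  p gray
    i gray
      h gray
      h black
      k gray
        o gray
          o→h: h black — skip
        o black
      k black
      i→m: m is gray → back edge
Back edge closes the cycle m → p → i → m; its vertices are {i, m, p}.

i, m, p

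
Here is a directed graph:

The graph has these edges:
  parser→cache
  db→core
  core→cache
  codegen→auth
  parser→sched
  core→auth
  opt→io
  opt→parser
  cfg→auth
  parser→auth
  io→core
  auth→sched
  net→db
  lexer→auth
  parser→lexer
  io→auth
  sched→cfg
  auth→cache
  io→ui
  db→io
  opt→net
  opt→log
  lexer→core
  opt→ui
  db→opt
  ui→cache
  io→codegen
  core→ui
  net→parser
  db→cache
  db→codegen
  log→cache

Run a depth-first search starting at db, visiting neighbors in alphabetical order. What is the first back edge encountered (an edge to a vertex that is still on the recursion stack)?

DFS from db (visiting neighbors in alphabetical order); mark gray on enter, black on exit:
db gray
  cache gray
  cache black
  codegen gray
    auth gray
      auth→cache: cache black — skip
      sched gray
        cfg gray
          cfg→auth: auth is gray → back edge
First back edge: cfg → auth.

cfg→auth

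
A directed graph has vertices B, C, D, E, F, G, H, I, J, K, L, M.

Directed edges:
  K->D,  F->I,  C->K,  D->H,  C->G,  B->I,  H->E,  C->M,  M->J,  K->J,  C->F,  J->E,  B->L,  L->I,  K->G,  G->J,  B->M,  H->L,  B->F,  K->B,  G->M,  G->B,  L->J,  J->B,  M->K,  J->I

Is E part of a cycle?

No

E lies on a cycle iff there is a path from E back to itself.
Exploring from E, it never reaches itself; equivalently, its strongly connected component is a singleton.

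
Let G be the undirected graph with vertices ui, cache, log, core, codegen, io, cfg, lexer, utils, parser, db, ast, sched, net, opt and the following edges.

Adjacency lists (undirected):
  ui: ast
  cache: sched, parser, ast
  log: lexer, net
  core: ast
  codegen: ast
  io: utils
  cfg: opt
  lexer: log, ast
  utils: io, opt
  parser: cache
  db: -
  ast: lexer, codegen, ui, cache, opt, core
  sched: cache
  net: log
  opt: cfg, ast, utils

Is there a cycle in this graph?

No

DFS, tracking each vertex's parent; an edge to a visited non-parent vertex closes a cycle.
Start from opt:
visit opt (parent –)
  visit cfg (parent opt)
    cfg–opt: parent, skip
  visit ast (parent opt)
    visit lexer (parent ast)
      visit log (parent lexer)
        log–lexer: parent, skip
        visit net (parent log)
          net–log: parent, skip
      lexer–ast: parent, skip
    visit codegen (parent ast)
      codegen–ast: parent, skip
    visit ui (parent ast)
      ui–ast: parent, skip
    visit cache (parent ast)
      visit sched (parent cache)
        sched–cache: parent, skip
      visit parser (parent cache)
        parser–cache: parent, skip
      cache–ast: parent, skip
    ast–opt: parent, skip
    visit core (parent ast)
      core–ast: parent, skip
  visit utils (parent opt)
    visit io (parent utils)
      io–utils: parent, skip
    utils–opt: parent, skip
visit db (parent –)
No non-parent visited neighbor found — the graph is a forest.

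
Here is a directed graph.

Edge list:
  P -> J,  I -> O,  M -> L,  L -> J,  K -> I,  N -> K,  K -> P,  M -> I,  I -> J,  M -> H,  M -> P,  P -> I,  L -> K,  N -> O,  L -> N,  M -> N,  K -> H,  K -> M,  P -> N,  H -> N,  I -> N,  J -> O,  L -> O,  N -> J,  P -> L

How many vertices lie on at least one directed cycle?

A vertex is on a directed cycle iff it belongs to a strongly connected component of size ≥ 2 (or has a self-loop).
The vertices on cycles are {H, I, K, L, M, N, P} — 7 in total.

7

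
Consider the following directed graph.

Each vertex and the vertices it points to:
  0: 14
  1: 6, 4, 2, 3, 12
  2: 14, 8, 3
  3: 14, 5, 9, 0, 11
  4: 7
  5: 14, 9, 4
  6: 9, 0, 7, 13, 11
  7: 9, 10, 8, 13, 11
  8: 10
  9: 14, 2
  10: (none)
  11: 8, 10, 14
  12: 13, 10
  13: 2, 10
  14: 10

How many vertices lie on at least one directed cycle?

7

A vertex is on a directed cycle iff it belongs to a strongly connected component of size ≥ 2 (or has a self-loop).
The vertices on cycles are {2, 3, 4, 5, 7, 9, 13} — 7 in total.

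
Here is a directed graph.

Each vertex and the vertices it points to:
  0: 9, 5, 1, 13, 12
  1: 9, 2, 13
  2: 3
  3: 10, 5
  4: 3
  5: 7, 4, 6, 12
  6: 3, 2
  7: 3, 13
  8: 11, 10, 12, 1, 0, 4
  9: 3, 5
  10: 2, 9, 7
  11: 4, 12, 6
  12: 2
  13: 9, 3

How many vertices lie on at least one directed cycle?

10

A vertex is on a directed cycle iff it belongs to a strongly connected component of size ≥ 2 (or has a self-loop).
The vertices on cycles are {2, 3, 4, 5, 6, 7, 9, 10, 12, 13} — 10 in total.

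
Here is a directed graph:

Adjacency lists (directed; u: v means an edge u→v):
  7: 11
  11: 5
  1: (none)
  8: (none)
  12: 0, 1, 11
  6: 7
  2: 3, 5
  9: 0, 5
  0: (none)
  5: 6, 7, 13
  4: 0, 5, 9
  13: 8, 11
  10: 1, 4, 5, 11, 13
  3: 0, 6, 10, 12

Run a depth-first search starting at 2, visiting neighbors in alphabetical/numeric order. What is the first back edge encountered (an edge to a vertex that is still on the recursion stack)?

5->6

DFS from 2 (visiting neighbors in alphabetical/numeric order); mark gray on enter, black on exit:
2 gray
  3 gray
    0 gray
    0 black
    6 gray
      7 gray
        11 gray
          5 gray
            5→6: 6 is gray → back edge
First back edge: 5 → 6.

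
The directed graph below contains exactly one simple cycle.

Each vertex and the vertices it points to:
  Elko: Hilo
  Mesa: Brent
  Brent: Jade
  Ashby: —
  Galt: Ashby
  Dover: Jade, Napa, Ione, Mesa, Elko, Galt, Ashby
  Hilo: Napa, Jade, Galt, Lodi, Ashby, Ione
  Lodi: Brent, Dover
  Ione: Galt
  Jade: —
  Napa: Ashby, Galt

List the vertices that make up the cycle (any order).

Elko, Hilo, Lodi, Dover

DFS with gray/black marking from Lodi:
Lodi gray
  Brent gray
    Jade gray
    Jade black
  Brent black
  Dover gray
    Dover→Jade: Jade black — skip
    Napa gray
      Ashby gray
      Ashby black
      Galt gray
        Galt→Ashby: Ashby black — skip
      Galt black
    Napa black
    Ione gray
      Ione→Galt: Galt black — skip
    Ione black
    Mesa gray
      Mesa→Brent: Brent black — skip
    Mesa black
    Elko gray
      Hilo gray
        Hilo→Napa: Napa black — skip
        Hilo→Jade: Jade black — skip
        Hilo→Galt: Galt black — skip
        Hilo→Lodi: Lodi is gray → back edge
Back edge closes the cycle Lodi → Dover → Elko → Hilo → Lodi; its vertices are {Elko, Hilo, Lodi, Dover}.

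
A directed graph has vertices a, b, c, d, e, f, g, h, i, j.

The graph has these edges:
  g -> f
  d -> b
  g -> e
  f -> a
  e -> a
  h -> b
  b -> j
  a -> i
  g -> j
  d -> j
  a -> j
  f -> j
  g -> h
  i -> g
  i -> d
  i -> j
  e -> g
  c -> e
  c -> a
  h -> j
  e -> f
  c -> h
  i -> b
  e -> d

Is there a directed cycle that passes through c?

No

c lies on a cycle iff there is a path from c back to itself.
Exploring from c, it never reaches itself; equivalently, its strongly connected component is a singleton.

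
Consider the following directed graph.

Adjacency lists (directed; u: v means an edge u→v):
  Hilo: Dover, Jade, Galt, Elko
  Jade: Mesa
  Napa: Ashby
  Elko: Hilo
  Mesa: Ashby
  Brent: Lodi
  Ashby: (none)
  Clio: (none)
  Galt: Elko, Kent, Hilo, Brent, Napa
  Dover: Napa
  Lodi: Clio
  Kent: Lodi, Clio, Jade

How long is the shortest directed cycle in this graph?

2

For each vertex v, BFS finds the shortest path from v back to v.
The shortest such closed walk is Galt → Hilo → Galt, length 2.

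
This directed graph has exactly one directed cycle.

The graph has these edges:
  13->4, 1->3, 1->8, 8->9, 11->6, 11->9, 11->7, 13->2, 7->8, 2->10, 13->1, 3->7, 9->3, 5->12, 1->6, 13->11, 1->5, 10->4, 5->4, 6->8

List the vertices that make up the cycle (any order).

3, 7, 8, 9

DFS with gray/black marking from 3:
3 gray
  7 gray
    8 gray
      9 gray
        9→3: 3 is gray → back edge
Back edge closes the cycle 3 → 7 → 8 → 9 → 3; its vertices are {3, 7, 8, 9}.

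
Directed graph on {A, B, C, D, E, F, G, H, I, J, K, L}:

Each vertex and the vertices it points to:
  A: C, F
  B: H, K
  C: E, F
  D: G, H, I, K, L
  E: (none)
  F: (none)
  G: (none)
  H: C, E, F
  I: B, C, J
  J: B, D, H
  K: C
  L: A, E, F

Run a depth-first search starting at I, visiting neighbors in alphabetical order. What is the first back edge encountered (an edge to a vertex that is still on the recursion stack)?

D→I

DFS from I (visiting neighbors in alphabetical order); mark gray on enter, black on exit:
I gray
  B gray
    H gray
      C gray
        E gray
        E black
        F gray
        F black
      C black
      H→E: E black — skip
      H→F: F black — skip
    H black
    K gray
      K→C: C black — skip
    K black
  B black
  I→C: C black — skip
  J gray
    J→B: B black — skip
    D gray
      G gray
      G black
      D→H: H black — skip
      D→I: I is gray → back edge
First back edge: D → I.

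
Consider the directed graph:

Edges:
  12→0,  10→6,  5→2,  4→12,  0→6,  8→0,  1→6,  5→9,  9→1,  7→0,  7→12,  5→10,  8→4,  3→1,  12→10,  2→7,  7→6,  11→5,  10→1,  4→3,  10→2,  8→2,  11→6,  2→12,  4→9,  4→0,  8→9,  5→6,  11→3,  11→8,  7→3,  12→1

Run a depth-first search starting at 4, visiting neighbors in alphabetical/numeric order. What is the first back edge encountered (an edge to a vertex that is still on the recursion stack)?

7→12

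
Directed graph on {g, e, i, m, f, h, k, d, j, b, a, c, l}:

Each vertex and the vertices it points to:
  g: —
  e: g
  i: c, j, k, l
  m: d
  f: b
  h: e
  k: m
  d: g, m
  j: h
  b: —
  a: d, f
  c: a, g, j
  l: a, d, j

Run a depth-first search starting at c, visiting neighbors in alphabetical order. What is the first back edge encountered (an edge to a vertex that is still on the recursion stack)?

m→d

DFS from c (visiting neighbors in alphabetical order); mark gray on enter, black on exit:
c gray
  a gray
    d gray
      g gray
      g black
      m gray
        m→d: d is gray → back edge
First back edge: m → d.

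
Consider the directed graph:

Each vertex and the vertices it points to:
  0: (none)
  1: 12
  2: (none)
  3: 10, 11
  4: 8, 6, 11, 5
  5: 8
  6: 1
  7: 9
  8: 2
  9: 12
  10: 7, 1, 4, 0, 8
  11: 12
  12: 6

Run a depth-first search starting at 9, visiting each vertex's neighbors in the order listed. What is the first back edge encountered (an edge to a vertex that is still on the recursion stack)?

DFS from 9 (visiting each vertex's neighbors in the order listed); mark gray on enter, black on exit:
9 gray
  12 gray
    6 gray
      1 gray
        1→12: 12 is gray → back edge
First back edge: 1 → 12.

1->12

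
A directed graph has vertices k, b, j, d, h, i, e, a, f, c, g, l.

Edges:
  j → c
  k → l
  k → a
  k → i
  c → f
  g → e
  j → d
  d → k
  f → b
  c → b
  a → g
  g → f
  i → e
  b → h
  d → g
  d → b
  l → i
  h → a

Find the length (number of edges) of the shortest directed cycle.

For each vertex v, BFS finds the shortest path from v back to v.
The shortest such closed walk is b → h → a → g → f → b, length 5.

5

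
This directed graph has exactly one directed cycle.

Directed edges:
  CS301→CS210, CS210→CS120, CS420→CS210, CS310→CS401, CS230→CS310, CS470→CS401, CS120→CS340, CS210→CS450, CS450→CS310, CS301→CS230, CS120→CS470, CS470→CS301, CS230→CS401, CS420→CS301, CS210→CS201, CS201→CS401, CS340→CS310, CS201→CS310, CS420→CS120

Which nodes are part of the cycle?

DFS with gray/black marking from CS301:
CS301 gray
  CS230 gray
    CS310 gray
      CS401 gray
      CS401 black
    CS310 black
    CS230→CS401: CS401 black — skip
  CS230 black
  CS210 gray
    CS450 gray
      CS450→CS310: CS310 black — skip
    CS450 black
    CS201 gray
      CS201→CS401: CS401 black — skip
      CS201→CS310: CS310 black — skip
    CS201 black
    CS120 gray
      CS340 gray
        CS340→CS310: CS310 black — skip
      CS340 black
      CS470 gray
        CS470→CS401: CS401 black — skip
        CS470→CS301: CS301 is gray → back edge
Back edge closes the cycle CS301 → CS210 → CS120 → CS470 → CS301; its vertices are {CS120, CS210, CS301, CS470}.

CS120, CS210, CS301, CS470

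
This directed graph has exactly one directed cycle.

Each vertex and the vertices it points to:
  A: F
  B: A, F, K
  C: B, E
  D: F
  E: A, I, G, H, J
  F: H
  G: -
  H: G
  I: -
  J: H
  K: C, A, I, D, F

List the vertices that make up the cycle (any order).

B, C, K

DFS with gray/black marking from K:
K gray
  C gray
    B gray
      A gray
        F gray
          H gray
            G gray
            G black
          H black
        F black
      A black
      B→F: F black — skip
      B→K: K is gray → back edge
Back edge closes the cycle K → C → B → K; its vertices are {B, C, K}.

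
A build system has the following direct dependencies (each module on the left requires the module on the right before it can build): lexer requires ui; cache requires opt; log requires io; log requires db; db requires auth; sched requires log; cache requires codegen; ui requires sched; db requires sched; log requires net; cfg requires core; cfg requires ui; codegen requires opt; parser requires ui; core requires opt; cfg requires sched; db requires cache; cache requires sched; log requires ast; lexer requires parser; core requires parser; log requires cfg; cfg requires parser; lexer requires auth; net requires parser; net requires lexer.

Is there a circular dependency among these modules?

DFS with white/gray/black marking, starting from net:
net gray
  lexer gray
    ui gray
      sched gray
        log gray
          db gray
            auth gray
            auth black
            db→sched: sched is gray → back edge
Back edge found, so a cycle exists: sched → log → db → sched.

Yes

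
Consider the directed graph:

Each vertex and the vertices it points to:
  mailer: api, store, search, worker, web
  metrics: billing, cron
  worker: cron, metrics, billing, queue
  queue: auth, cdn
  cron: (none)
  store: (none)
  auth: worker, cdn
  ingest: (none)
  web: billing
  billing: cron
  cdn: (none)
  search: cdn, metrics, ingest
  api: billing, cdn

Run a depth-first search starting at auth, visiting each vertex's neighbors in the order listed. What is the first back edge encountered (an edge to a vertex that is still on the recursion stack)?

DFS from auth (visiting each vertex's neighbors in the order listed); mark gray on enter, black on exit:
auth gray
  worker gray
    cron gray
    cron black
    metrics gray
      billing gray
        billing→cron: cron black — skip
      billing black
      metrics→cron: cron black — skip
    metrics black
    worker→billing: billing black — skip
    queue gray
      queue→auth: auth is gray → back edge
First back edge: queue → auth.

queue→auth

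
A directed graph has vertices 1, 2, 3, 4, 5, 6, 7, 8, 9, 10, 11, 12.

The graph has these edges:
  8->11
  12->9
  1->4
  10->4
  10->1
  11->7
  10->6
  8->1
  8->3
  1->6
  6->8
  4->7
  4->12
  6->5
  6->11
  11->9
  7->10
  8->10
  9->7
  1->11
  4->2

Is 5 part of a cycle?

No

5 lies on a cycle iff there is a path from 5 back to itself.
Exploring from 5, it never reaches itself; equivalently, its strongly connected component is a singleton.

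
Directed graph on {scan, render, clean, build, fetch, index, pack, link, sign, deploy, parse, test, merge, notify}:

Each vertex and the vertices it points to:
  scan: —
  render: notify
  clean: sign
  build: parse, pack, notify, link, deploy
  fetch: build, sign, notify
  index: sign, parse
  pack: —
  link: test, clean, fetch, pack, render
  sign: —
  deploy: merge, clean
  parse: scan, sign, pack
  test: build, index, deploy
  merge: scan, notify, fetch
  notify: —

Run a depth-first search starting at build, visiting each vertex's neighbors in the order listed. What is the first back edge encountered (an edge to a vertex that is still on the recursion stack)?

DFS from build (visiting each vertex's neighbors in the order listed); mark gray on enter, black on exit:
build gray
  parse gray
    scan gray
    scan black
    sign gray
    sign black
    pack gray
    pack black
  parse black
  build→pack: pack black — skip
  notify gray
  notify black
  link gray
    test gray
      test→build: build is gray → back edge
First back edge: test → build.

test→build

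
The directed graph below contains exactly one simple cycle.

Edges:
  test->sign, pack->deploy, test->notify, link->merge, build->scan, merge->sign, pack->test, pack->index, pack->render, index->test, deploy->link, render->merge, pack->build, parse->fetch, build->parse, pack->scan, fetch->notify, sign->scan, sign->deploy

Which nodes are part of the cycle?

link, sign, merge, deploy

DFS with gray/black marking from deploy:
deploy gray
  link gray
    merge gray
      sign gray
        scan gray
        scan black
        sign→deploy: deploy is gray → back edge
Back edge closes the cycle deploy → link → merge → sign → deploy; its vertices are {link, sign, merge, deploy}.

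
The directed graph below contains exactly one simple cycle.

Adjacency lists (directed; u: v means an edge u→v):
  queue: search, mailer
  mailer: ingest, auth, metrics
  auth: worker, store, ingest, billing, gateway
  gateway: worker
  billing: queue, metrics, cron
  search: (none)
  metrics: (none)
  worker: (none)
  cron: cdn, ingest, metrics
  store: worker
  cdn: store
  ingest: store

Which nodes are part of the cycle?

DFS with gray/black marking from billing:
billing gray
  queue gray
    search gray
    search black
    mailer gray
      ingest gray
        store gray
          worker gray
          worker black
        store black
      ingest black
      auth gray
        auth→worker: worker black — skip
        auth→store: store black — skip
        auth→ingest: ingest black — skip
        auth→billing: billing is gray → back edge
Back edge closes the cycle billing → queue → mailer → auth → billing; its vertices are {auth, queue, mailer, billing}.

auth, queue, mailer, billing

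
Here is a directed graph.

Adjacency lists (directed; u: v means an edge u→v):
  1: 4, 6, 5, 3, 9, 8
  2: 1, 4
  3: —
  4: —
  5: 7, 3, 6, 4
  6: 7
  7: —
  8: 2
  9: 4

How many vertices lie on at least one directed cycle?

3

A vertex is on a directed cycle iff it belongs to a strongly connected component of size ≥ 2 (or has a self-loop).
The vertices on cycles are {1, 2, 8} — 3 in total.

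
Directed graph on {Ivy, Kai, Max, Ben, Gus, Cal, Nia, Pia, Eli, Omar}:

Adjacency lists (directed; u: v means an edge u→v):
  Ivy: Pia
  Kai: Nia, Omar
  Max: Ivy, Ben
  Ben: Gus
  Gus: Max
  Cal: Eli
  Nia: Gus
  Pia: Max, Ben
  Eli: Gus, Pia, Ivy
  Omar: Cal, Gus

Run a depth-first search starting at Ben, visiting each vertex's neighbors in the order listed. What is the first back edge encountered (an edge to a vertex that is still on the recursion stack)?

DFS from Ben (visiting each vertex's neighbors in the order listed); mark gray on enter, black on exit:
Ben gray
  Gus gray
    Max gray
      Ivy gray
        Pia gray
          Pia→Max: Max is gray → back edge
First back edge: Pia → Max.

Pia->Max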